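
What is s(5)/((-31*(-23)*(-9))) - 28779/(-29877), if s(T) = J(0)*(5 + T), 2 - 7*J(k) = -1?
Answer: 6240713/6483309 ≈ 0.96258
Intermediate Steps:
J(k) = 3/7 (J(k) = 2/7 - ⅐*(-1) = 2/7 + ⅐ = 3/7)
s(T) = 15/7 + 3*T/7 (s(T) = 3*(5 + T)/7 = 15/7 + 3*T/7)
s(5)/((-31*(-23)*(-9))) - 28779/(-29877) = (15/7 + (3/7)*5)/((-31*(-23)*(-9))) - 28779/(-29877) = (15/7 + 15/7)/((713*(-9))) - 28779*(-1/29877) = (30/7)/(-6417) + 9593/9959 = (30/7)*(-1/6417) + 9593/9959 = -10/14973 + 9593/9959 = 6240713/6483309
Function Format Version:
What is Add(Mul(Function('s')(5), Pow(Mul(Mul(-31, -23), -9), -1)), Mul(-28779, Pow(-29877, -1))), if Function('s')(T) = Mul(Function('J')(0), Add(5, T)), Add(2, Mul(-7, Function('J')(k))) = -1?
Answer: Rational(6240713, 6483309) ≈ 0.96258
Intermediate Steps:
Function('J')(k) = Rational(3, 7) (Function('J')(k) = Add(Rational(2, 7), Mul(Rational(-1, 7), -1)) = Add(Rational(2, 7), Rational(1, 7)) = Rational(3, 7))
Function('s')(T) = Add(Rational(15, 7), Mul(Rational(3, 7), T)) (Function('s')(T) = Mul(Rational(3, 7), Add(5, T)) = Add(Rational(15, 7), Mul(Rational(3, 7), T)))
Add(Mul(Function('s')(5), Pow(Mul(Mul(-31, -23), -9), -1)), Mul(-28779, Pow(-29877, -1))) = Add(Mul(Add(Rational(15, 7), Mul(Rational(3, 7), 5)), Pow(Mul(Mul(-31, -23), -9), -1)), Mul(-28779, Pow(-29877, -1))) = Add(Mul(Add(Rational(15, 7), Rational(15, 7)), Pow(Mul(713, -9), -1)), Mul(-28779, Rational(-1, 29877))) = Add(Mul(Rational(30, 7), Pow(-6417, -1)), Rational(9593, 9959)) = Add(Mul(Rational(30, 7), Rational(-1, 6417)), Rational(9593, 9959)) = Add(Rational(-10, 14973), Rational(9593, 9959)) = Rational(6240713, 6483309)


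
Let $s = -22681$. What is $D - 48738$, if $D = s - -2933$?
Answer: $-68486$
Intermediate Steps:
$D = -19748$ ($D = -22681 - -2933 = -22681 + 2933 = -19748$)
$D - 48738 = -19748 - 48738 = -68486$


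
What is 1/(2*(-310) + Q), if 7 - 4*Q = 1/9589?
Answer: -19178/11856799 ≈ -0.0016175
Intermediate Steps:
Q = 33561/19178 (Q = 7/4 - 1/4/9589 = 7/4 - 1/4*1/9589 = 7/4 - 1/38356 = 33561/19178 ≈ 1.7500)
1/(2*(-310) + Q) = 1/(2*(-310) + 33561/19178) = 1/(-620 + 33561/19178) = 1/(-11856799/19178) = -19178/11856799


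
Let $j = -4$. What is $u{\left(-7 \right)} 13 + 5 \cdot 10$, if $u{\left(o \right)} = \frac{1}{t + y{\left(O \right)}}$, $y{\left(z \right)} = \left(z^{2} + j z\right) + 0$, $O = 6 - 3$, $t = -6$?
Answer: $\frac{437}{9} \approx 48.556$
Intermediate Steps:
$O = 3$
$y{\left(z \right)} = z^{2} - 4 z$ ($y{\left(z \right)} = \left(z^{2} - 4 z\right) + 0 = z^{2} - 4 z$)
$u{\left(o \right)} = - \frac{1}{9}$ ($u{\left(o \right)} = \frac{1}{-6 + 3 \left(-4 + 3\right)} = \frac{1}{-6 + 3 \left(-1\right)} = \frac{1}{-6 - 3} = \frac{1}{-9} = - \frac{1}{9}$)
$u{\left(-7 \right)} 13 + 5 \cdot 10 = \left(- \frac{1}{9}\right) 13 + 5 \cdot 10 = - \frac{13}{9} + 50 = \frac{437}{9}$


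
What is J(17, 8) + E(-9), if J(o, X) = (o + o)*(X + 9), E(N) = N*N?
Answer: 659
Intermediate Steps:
E(N) = N**2
J(o, X) = 2*o*(9 + X) (J(o, X) = (2*o)*(9 + X) = 2*o*(9 + X))
J(17, 8) + E(-9) = 2*17*(9 + 8) + (-9)**2 = 2*17*17 + 81 = 578 + 81 = 659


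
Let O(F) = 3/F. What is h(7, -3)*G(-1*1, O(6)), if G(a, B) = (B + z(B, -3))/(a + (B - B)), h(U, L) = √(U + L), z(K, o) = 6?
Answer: -13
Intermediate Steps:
h(U, L) = √(L + U)
G(a, B) = (6 + B)/a (G(a, B) = (B + 6)/(a + (B - B)) = (6 + B)/(a + 0) = (6 + B)/a)
h(7, -3)*G(-1*1, O(6)) = √(-3 + 7)*((6 + 3/6)/((-1*1))) = √4*((6 + 3*(⅙))/(-1)) = 2*(-(6 + ½)) = 2*(-1*13/2) = 2*(-13/2) = -13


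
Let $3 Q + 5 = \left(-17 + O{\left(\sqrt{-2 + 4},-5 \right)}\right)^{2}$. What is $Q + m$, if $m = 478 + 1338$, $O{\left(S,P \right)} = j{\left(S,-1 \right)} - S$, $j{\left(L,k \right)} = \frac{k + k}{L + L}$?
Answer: $\frac{11473}{6} + 17 \sqrt{2} \approx 1936.2$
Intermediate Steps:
$j{\left(L,k \right)} = \frac{k}{L}$ ($j{\left(L,k \right)} = \frac{2 k}{2 L} = 2 k \frac{1}{2 L} = \frac{k}{L}$)
$O{\left(S,P \right)} = - S - \frac{1}{S}$ ($O{\left(S,P \right)} = - \frac{1}{S} - S = - S - \frac{1}{S}$)
$m = 1816$
$Q = - \frac{5}{3} + \frac{\left(-17 - \frac{3 \sqrt{2}}{2}\right)^{2}}{3}$ ($Q = - \frac{5}{3} + \frac{\left(-17 - \left(\frac{1}{\sqrt{-2 + 4}} + \sqrt{-2 + 4}\right)\right)^{2}}{3} = - \frac{5}{3} + \frac{\left(-17 - \left(\sqrt{2} + \frac{1}{\sqrt{2}}\right)\right)^{2}}{3} = - \frac{5}{3} + \frac{\left(-17 - \frac{3 \sqrt{2}}{2}\right)^{2}}{3} \approx 120.21$)
$Q + m = \left(\frac{577}{6} + 17 \sqrt{2}\right) + 1816 = \frac{11473}{6} + 17 \sqrt{2}$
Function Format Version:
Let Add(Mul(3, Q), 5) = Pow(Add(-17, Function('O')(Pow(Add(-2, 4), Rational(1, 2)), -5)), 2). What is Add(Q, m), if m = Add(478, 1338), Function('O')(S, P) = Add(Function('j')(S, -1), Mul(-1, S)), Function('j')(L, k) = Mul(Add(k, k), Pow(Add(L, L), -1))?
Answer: Add(Rational(11473, 6), Mul(17, Pow(2, Rational(1, 2)))) ≈ 1936.2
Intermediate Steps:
Function('j')(L, k) = Mul(k, Pow(L, -1)) (Function('j')(L, k) = Mul(Mul(2, k), Pow(Mul(2, L), -1)) = Mul(Mul(2, k), Mul(Rational(1, 2), Pow(L, -1))) = Mul(k, Pow(L, -1)))
Function('O')(S, P) = Add(Mul(-1, S), Mul(-1, Pow(S, -1))) (Function('O')(S, P) = Add(Mul(-1, Pow(S, -1)), Mul(-1, S)) = Add(Mul(-1, S), Mul(-1, Pow(S, -1))))
m = 1816
Q = Add(Rational(-5, 3), Mul(Rational(1, 3), Pow(Add(-17, Mul(Rational(-3, 2), Pow(2, Rational(1, 2)))), 2))) (Q = Add(Rational(-5, 3), Mul(Rational(1, 3), Pow(Add(-17, Add(Mul(-1, Pow(Add(-2, 4), Rational(1, 2))), Mul(-1, Pow(Pow(Add(-2, 4), Rational(1, 2)), -1)))), 2))) = Add(Rational(-5, 3), Mul(Rational(1, 3), Pow(Add(-17, Add(Mul(-1, Pow(2, Rational(1, 2))), Mul(-1, Pow(Pow(2, Rational(1, 2)), -1)))), 2))) = Add(Rational(-5, 3), Mul(Rational(1, 3), Pow(Add(-17, Add(Mul(-1, Pow(2, Rational(1, 2))), Mul(-1, Mul(Rational(1, 2), Pow(2, Rational(1, 2)))))), 2))) = Add(Rational(-5, 3), Mul(Rational(1, 3), Pow(Add(-17, Add(Mul(-1, Pow(2, Rational(1, 2))), Mul(Rational(-1, 2), Pow(2, Rational(1, 2))))), 2))) = Add(Rational(-5, 3), Mul(Rational(1, 3), Pow(Add(-17, Mul(Rational(-3, 2), Pow(2, Rational(1, 2)))), 2))) ≈ 120.21)
Add(Q, m) = Add(Add(Rational(577, 6), Mul(17, Pow(2, Rational(1, 2)))), 1816) = Add(Rational(11473, 6), Mul(17, Pow(2, Rational(1, 2))))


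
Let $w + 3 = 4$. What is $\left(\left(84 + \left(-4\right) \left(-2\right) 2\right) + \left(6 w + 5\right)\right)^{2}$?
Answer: $12321$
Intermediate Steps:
$w = 1$ ($w = -3 + 4 = 1$)
$\left(\left(84 + \left(-4\right) \left(-2\right) 2\right) + \left(6 w + 5\right)\right)^{2} = \left(\left(84 + \left(-4\right) \left(-2\right) 2\right) + \left(6 \cdot 1 + 5\right)\right)^{2} = \left(\left(84 + 8 \cdot 2\right) + \left(6 + 5\right)\right)^{2} = \left(\left(84 + 16\right) + 11\right)^{2} = \left(100 + 11\right)^{2} = 111^{2} = 12321$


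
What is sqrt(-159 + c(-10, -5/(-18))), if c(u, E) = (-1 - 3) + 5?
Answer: I*sqrt(158) ≈ 12.57*I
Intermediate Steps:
c(u, E) = 1 (c(u, E) = -4 + 5 = 1)
sqrt(-159 + c(-10, -5/(-18))) = sqrt(-159 + 1) = sqrt(-158) = I*sqrt(158)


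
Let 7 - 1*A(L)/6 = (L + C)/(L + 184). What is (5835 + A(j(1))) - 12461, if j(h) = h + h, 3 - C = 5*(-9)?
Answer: -204154/31 ≈ -6585.6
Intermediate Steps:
C = 48 (C = 3 - 5*(-9) = 3 - 1*(-45) = 3 + 45 = 48)
j(h) = 2*h
A(L) = 42 - 6*(48 + L)/(184 + L) (A(L) = 42 - 6*(L + 48)/(L + 184) = 42 - 6*(48 + L)/(184 + L))
(5835 + A(j(1))) - 12461 = (5835 + 12*(620 + 3*(2*1))/(184 + 2*1)) - 12461 = (5835 + 12*(620 + 3*2)/(184 + 2)) - 12461 = (5835 + 12*(620 + 6)/186) - 12461 = (5835 + 12*(1/186)*626) - 12461 = (5835 + 1252/31) - 12461 = 182137/31 - 12461 = -204154/31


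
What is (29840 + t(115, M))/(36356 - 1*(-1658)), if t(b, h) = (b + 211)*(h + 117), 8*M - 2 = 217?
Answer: 307625/152056 ≈ 2.0231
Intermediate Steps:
M = 219/8 (M = ¼ + (⅛)*217 = ¼ + 217/8 = 219/8 ≈ 27.375)
t(b, h) = (117 + h)*(211 + b) (t(b, h) = (211 + b)*(117 + h) = (117 + h)*(211 + b))
(29840 + t(115, M))/(36356 - 1*(-1658)) = (29840 + (24687 + 117*115 + 211*(219/8) + 115*(219/8)))/(36356 - 1*(-1658)) = (29840 + (24687 + 13455 + 46209/8 + 25185/8))/(36356 + 1658) = (29840 + 188265/4)/38014 = (307625/4)*(1/38014) = 307625/152056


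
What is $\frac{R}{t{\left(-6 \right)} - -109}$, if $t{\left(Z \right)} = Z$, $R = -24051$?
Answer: $- \frac{24051}{103} \approx -233.5$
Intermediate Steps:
$\frac{R}{t{\left(-6 \right)} - -109} = - \frac{24051}{-6 - -109} = - \frac{24051}{-6 + 109} = - \frac{24051}{103}$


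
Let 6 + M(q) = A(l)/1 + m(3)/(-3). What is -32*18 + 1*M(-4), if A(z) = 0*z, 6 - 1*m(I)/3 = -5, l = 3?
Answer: -593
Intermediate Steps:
m(I) = 33 (m(I) = 18 - 3*(-5) = 18 + 15 = 33)
A(z) = 0
M(q) = -17 (M(q) = -6 + (0/1 + 33/(-3)) = -6 + (0*1 + 33*(-⅓)) = -6 + (0 - 11) = -6 - 11 = -17)
-32*18 + 1*M(-4) = -32*18 + 1*(-17) = -576 - 17 = -593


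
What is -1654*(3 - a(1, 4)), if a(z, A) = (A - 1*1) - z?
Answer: -1654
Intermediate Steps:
a(z, A) = -1 + A - z (a(z, A) = (A - 1) - z = (-1 + A) - z = -1 + A - z)
-1654*(3 - a(1, 4)) = -1654*(3 - (-1 + 4 - 1*1)) = -1654*(3 - (-1 + 4 - 1)) = -1654*(3 - 1*2) = -1654*(3 - 2) = -1654*1 = -1654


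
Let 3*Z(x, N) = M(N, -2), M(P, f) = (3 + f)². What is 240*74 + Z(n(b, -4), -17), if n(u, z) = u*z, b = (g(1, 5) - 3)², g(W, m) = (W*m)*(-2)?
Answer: 53281/3 ≈ 17760.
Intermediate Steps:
g(W, m) = -2*W*m
b = 169 (b = (-2*1*5 - 3)² = (-10 - 3)² = (-13)² = 169)
Z(x, N) = ⅓ (Z(x, N) = (3 - 2)²/3 = (⅓)*1² = (⅓)*1 = ⅓)
240*74 + Z(n(b, -4), -17) = 240*74 + ⅓ = 17760 + ⅓ = 53281/3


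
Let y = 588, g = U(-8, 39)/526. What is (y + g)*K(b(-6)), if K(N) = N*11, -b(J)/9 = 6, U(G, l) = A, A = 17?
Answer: -91863585/263 ≈ -3.4929e+5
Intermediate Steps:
U(G, l) = 17
b(J) = -54 (b(J) = -9*6 = -54)
K(N) = 11*N
g = 17/526 ≈ 0.032319
(y + g)*K(b(-6)) = (588 + 17/526)*(11*(-54)) = (309305/526)*(-594) = -91863585/263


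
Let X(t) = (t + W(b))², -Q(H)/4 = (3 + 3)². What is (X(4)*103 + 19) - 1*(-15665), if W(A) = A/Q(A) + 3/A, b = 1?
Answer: 429670471/20736 ≈ 20721.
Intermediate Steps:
Q(H) = -144 (Q(H) = -4*(3 + 3)² = -4*6² = -4*36 = -144)
W(A) = 3/A - A/144 (W(A) = A/(-144) + 3/A = A*(-1/144) + 3/A = -A/144 + 3/A = 3/A - A/144)
X(t) = (431/144 + t)² (X(t) = (t + (3/1 - 1/144*1))² = (t + (3*1 - 1/144))² = (t + (3 - 1/144))² = (t + 431/144)² = (431/144 + t)²)
(X(4)*103 + 19) - 1*(-15665) = (((431 + 144*4)²/20736)*103 + 19) - 1*(-15665) = (((431 + 576)²/20736)*103 + 19) + 15665 = (((1/20736)*1007²)*103 + 19) + 15665 = (((1/20736)*1014049)*103 + 19) + 15665 = ((1014049/20736)*103 + 19) + 15665 = (104447047/20736 + 19) + 15665 = 104841031/20736 + 15665 = 429670471/20736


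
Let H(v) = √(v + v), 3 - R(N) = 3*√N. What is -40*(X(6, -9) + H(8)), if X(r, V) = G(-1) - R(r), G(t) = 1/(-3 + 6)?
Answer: -160/3 - 120*√6 ≈ -347.27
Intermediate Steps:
R(N) = 3 - 3*√N
G(t) = ⅓ (G(t) = 1/3 = ⅓)
H(v) = √2*√v (H(v) = √(2*v) = √2*√v)
X(r, V) = -8/3 + 3*√r (X(r, V) = ⅓ - (3 - 3*√r) = ⅓ + (-3 + 3*√r) = -8/3 + 3*√r)
-40*(X(6, -9) + H(8)) = -40*((-8/3 + 3*√6) + √2*√8) = -40*((-8/3 + 3*√6) + √2*(2*√2)) = -40*((-8/3 + 3*√6) + 4) = -40*(4/3 + 3*√6) = -160/3 - 120*√6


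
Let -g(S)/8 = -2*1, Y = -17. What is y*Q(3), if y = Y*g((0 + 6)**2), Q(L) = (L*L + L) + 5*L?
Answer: -7344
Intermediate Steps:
g(S) = 16 (g(S) = -(-16) = -8*(-2) = 16)
Q(L) = L**2 + 6*L (Q(L) = (L**2 + L) + 5*L = (L + L**2) + 5*L = L**2 + 6*L)
y = -272 (y = -17*16 = -272)
y*Q(3) = -816*(6 + 3) = -816*9 = -272*27 = -7344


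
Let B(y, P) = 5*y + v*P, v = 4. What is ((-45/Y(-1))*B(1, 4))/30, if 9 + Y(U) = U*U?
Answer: 63/16 ≈ 3.9375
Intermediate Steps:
Y(U) = -9 + U² (Y(U) = -9 + U*U = -9 + U²)
B(y, P) = 4*P + 5*y (B(y, P) = 5*y + 4*P = 4*P + 5*y)
((-45/Y(-1))*B(1, 4))/30 = ((-45/(-9 + (-1)²))*(4*4 + 5*1))/30 = ((-45/(-9 + 1))*(16 + 5))*(1/30) = (-45/(-8)*21)*(1/30) = (-45*(-⅛)*21)*(1/30) = ((45/8)*21)*(1/30) = (945/8)*(1/30) = 63/16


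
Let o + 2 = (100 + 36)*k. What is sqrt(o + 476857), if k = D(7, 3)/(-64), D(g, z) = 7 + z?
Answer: sqrt(1907335)/2 ≈ 690.53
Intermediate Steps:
k = -5/32 (k = (7 + 3)/(-64) = 10*(-1/64) = -5/32 ≈ -0.15625)
o = -93/4 (o = -2 + (100 + 36)*(-5/32) = -2 + 136*(-5/32) = -2 - 85/4 = -93/4 ≈ -23.250)
sqrt(o + 476857) = sqrt(-93/4 + 476857) = sqrt(1907335/4) = sqrt(1907335)/2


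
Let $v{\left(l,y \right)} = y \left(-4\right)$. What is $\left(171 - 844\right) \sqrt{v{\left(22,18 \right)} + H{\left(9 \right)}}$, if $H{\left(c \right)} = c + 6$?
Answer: $- 673 i \sqrt{57} \approx - 5081.0 i$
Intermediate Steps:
$v{\left(l,y \right)} = - 4 y$
$H{\left(c \right)} = 6 + c$
$\left(171 - 844\right) \sqrt{v{\left(22,18 \right)} + H{\left(9 \right)}} = \left(171 - 844\right) \sqrt{\left(-4\right) 18 + \left(6 + 9\right)} = - 673 \sqrt{-72 + 15} = - 673 \sqrt{-57} = - 673 i \sqrt{57}$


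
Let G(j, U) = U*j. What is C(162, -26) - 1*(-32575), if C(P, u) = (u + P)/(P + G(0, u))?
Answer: 2638643/81 ≈ 32576.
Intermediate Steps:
C(P, u) = (P + u)/P (C(P, u) = (u + P)/(P + u*0) = (P + u)/(P + 0) = (P + u)/P)
C(162, -26) - 1*(-32575) = (162 - 26)/162 - 1*(-32575) = (1/162)*136 + 32575 = 68/81 + 32575 = 2638643/81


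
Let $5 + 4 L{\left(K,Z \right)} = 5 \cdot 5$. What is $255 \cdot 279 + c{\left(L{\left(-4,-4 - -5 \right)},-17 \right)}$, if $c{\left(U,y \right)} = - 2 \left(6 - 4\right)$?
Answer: $71141$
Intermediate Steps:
$L{\left(K,Z \right)} = 5$ ($L{\left(K,Z \right)} = - \frac{5}{4} + \frac{5 \cdot 5}{4} = - \frac{5}{4} + \frac{1}{4} \cdot 25 = - \frac{5}{4} + \frac{25}{4} = 5$)
$c{\left(U,y \right)} = -4$ ($c{\left(U,y \right)} = \left(-2\right) 2 = -4$)
$255 \cdot 279 + c{\left(L{\left(-4,-4 - -5 \right)},-17 \right)} = 255 \cdot 279 - 4 = 71145 - 4 = 71141$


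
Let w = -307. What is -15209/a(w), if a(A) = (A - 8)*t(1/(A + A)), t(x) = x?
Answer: -9338326/315 ≈ -29645.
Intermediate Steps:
a(A) = (-8 + A)/(2*A) (a(A) = (A - 8)/(A + A) = (-8 + A)/((2*A)) = (-8 + A)*(1/(2*A)) = (-8 + A)/(2*A))
-15209/a(w) = -15209*(-614/(-8 - 307)) = -15209/((½)*(-1/307)*(-315)) = -15209/315/614 = -15209*614/315 = -9338326/315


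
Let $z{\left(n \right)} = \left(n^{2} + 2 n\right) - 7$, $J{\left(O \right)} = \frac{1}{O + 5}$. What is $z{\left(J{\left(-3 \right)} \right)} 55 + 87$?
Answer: $- \frac{917}{4} \approx -229.25$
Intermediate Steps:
$J{\left(O \right)} = \frac{1}{5 + O}$
$z{\left(n \right)} = -7 + n^{2} + 2 n$
$z{\left(J{\left(-3 \right)} \right)} 55 + 87 = \left(-7 + \left(\frac{1}{5 - 3}\right)^{2} + \frac{2}{5 - 3}\right) 55 + 87 = \left(-7 + \left(\frac{1}{2}\right)^{2} + \frac{2}{2}\right) 55 + 87 = \left(-7 + \left(\frac{1}{2}\right)^{2} + 2 \cdot \frac{1}{2}\right) 55 + 87 = \left(-7 + \frac{1}{4} + 1\right) 55 + 87 = \left(- \frac{23}{4}\right) 55 + 87 = - \frac{1265}{4} + 87 = - \frac{917}{4}$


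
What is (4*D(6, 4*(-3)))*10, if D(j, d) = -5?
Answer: -200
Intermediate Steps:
(4*D(6, 4*(-3)))*10 = (4*(-5))*10 = -20*10 = -200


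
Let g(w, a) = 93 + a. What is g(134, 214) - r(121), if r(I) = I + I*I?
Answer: -14455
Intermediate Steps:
r(I) = I + I²
g(134, 214) - r(121) = (93 + 214) - 121*(1 + 121) = 307 - 121*122 = 307 - 1*14762 = 307 - 14762 = -14455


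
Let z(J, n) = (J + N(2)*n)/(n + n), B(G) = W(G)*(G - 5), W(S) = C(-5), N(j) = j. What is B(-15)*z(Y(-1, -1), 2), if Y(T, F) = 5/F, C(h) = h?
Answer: -25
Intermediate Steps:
W(S) = -5
B(G) = 25 - 5*G (B(G) = -5*(G - 5) = -5*(-5 + G) = 25 - 5*G)
z(J, n) = (J + 2*n)/(2*n) (z(J, n) = (J + 2*n)/(n + n) = (J + 2*n)/((2*n)) = (J + 2*n)*(1/(2*n)) = (J + 2*n)/(2*n))
B(-15)*z(Y(-1, -1), 2) = (25 - 5*(-15))*((2 + (5/(-1))/2)/2) = (25 + 75)*((2 + (5*(-1))/2)/2) = 100*((2 + (½)*(-5))/2) = 100*((2 - 5/2)/2) = 100*((½)*(-½)) = 100*(-¼) = -25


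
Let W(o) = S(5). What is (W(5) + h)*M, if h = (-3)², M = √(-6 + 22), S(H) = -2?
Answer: 28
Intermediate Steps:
W(o) = -2
M = 4 (M = √16 = 4)
h = 9
(W(5) + h)*M = (-2 + 9)*4 = 7*4 = 28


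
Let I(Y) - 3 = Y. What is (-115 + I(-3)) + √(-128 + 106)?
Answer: -115 + I*√22 ≈ -115.0 + 4.6904*I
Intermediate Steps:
I(Y) = 3 + Y
(-115 + I(-3)) + √(-128 + 106) = (-115 + (3 - 3)) + √(-128 + 106) = (-115 + 0) + √(-22) = -115 + I*√22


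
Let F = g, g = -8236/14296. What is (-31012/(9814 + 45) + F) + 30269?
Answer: 1066429345185/35236066 ≈ 30265.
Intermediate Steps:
g = -2059/3574 (g = -8236*1/14296 = -2059/3574 ≈ -0.57611)
F = -2059/3574 ≈ -0.57611
(-31012/(9814 + 45) + F) + 30269 = (-31012/(9814 + 45) - 2059/3574) + 30269 = (-31012/9859 - 2059/3574) + 30269 = -131136569/35236066 + 30269 = 1066429345185/35236066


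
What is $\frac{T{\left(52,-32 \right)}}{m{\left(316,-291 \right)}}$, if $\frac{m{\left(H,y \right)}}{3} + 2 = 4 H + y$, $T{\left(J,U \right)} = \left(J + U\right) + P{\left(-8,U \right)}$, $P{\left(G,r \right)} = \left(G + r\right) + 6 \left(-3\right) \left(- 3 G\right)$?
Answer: $- \frac{452}{2913} \approx -0.15517$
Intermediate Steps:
$P{\left(G,r \right)} = r + 55 G$ ($P{\left(G,r \right)} = \left(G + r\right) - 18 \left(- 3 G\right) = \left(G + r\right) + 54 G = r + 55 G$)
$T{\left(J,U \right)} = -440 + J + 2 U$ ($T{\left(J,U \right)} = \left(J + U\right) + \left(U + 55 \left(-8\right)\right) = \left(J + U\right) + \left(U - 440\right) = \left(J + U\right) + \left(-440 + U\right) = -440 + J + 2 U$)
$m{\left(H,y \right)} = -6 + 3 y + 12 H$ ($m{\left(H,y \right)} = -6 + 3 \left(4 H + y\right) = -6 + 3 \left(y + 4 H\right) = -6 + \left(3 y + 12 H\right) = -6 + 3 y + 12 H$)
$\frac{T{\left(52,-32 \right)}}{m{\left(316,-291 \right)}} = \frac{-440 + 52 + 2 \left(-32\right)}{-6 + 3 \left(-291\right) + 12 \cdot 316} = \frac{-440 + 52 - 64}{-6 - 873 + 3792} = - \frac{452}{2913}$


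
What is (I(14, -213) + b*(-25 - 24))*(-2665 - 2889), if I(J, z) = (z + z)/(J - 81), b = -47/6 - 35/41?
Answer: -19773814559/8241 ≈ -2.3994e+6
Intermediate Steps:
b = -2137/246 (b = -47*⅙ - 35*1/41 = -47/6 - 35/41 = -2137/246 ≈ -8.6870)
I(J, z) = 2*z/(-81 + J) (I(J, z) = (2*z)/(-81 + J) = 2*z/(-81 + J))
(I(14, -213) + b*(-25 - 24))*(-2665 - 2889) = (2*(-213)/(-81 + 14) - 2137*(-25 - 24)/246)*(-2665 - 2889) = (2*(-213)/(-67) - 2137/246*(-49))*(-5554) = (2*(-213)*(-1/67) + 104713/246)*(-5554) = (426/67 + 104713/246)*(-5554) = (7120567/16482)*(-5554) = -19773814559/8241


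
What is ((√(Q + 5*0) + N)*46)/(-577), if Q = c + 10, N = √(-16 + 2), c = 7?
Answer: -46*√17/577 - 46*I*√14/577 ≈ -0.32871 - 0.2983*I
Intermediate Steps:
N = I*√14 (N = √(-14) = I*√14 ≈ 3.7417*I)
Q = 17 (Q = 7 + 10 = 17)
((√(Q + 5*0) + N)*46)/(-577) = ((√(17 + 5*0) + I*√14)*46)/(-577) = ((√(17 + 0) + I*√14)*46)*(-1/577) = ((√17 + I*√14)*46)*(-1/577) = (46*√17 + 46*I*√14)*(-1/577) = -46*√17/577 - 46*I*√14/577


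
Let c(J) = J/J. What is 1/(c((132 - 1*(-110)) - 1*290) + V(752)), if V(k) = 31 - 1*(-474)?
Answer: 1/506 ≈ 0.0019763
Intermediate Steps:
V(k) = 505 (V(k) = 31 + 474 = 505)
c(J) = 1
1/(c((132 - 1*(-110)) - 1*290) + V(752)) = 1/(1 + 505) = 1/506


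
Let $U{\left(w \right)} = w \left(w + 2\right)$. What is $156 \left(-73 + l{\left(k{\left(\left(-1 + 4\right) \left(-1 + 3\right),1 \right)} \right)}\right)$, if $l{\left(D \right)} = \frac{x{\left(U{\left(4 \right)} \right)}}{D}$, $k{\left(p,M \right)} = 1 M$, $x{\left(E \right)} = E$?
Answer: $-7644$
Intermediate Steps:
$U{\left(w \right)} = w \left(2 + w\right)$
$k{\left(p,M \right)} = M$
$l{\left(D \right)} = \frac{24}{D}$ ($l{\left(D \right)} = \frac{4 \left(2 + 4\right)}{D} = \frac{4 \cdot 6}{D} = \frac{24}{D}$)
$156 \left(-73 + l{\left(k{\left(\left(-1 + 4\right) \left(-1 + 3\right),1 \right)} \right)}\right) = 156 \left(-73 + \frac{24}{1}\right) = 156 \left(-73 + 24 \cdot 1\right) = 156 \left(-73 + 24\right) = 156 \left(-49\right) = -7644$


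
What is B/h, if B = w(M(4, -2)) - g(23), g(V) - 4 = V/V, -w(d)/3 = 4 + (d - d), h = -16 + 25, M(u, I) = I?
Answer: -17/9 ≈ -1.8889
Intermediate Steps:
h = 9
w(d) = -12 (w(d) = -3*(4 + (d - d)) = -3*(4 + 0) = -3*4 = -12)
g(V) = 5 (g(V) = 4 + V/V = 4 + 1 = 5)
B = -17 (B = -12 - 1*5 = -12 - 5 = -17)
B/h = -17/9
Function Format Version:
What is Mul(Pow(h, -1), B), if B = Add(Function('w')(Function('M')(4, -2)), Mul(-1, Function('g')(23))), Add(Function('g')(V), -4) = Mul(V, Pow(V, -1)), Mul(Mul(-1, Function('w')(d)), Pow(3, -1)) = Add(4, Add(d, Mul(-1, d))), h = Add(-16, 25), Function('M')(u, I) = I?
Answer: Rational(-17, 9) ≈ -1.8889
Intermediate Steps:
h = 9
Function('w')(d) = -12 (Function('w')(d) = Mul(-3, Add(4, Add(d, Mul(-1, d)))) = Mul(-3, Add(4, 0)) = Mul(-3, 4) = -12)
Function('g')(V) = 5 (Function('g')(V) = Add(4, Mul(V, Pow(V, -1))) = Add(4, 1) = 5)
B = -17 (B = Add(-12, Mul(-1, 5)) = Add(-12, -5) = -17)
Mul(Pow(h, -1), B) = Mul(Pow(9, -1), -17) = Mul(Rational(1, 9), -17) = Rational(-17, 9)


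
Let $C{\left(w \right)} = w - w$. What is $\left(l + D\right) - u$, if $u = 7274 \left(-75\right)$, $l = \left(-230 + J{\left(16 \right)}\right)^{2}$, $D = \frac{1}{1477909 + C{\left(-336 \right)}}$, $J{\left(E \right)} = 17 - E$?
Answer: $\frac{883776280820}{1477909} \approx 5.9799 \cdot 10^{5}$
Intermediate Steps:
$C{\left(w \right)} = 0$
$D = \frac{1}{1477909}$ ($D = \frac{1}{1477909 + 0} = \frac{1}{1477909} \approx 6.7663 \cdot 10^{-7}$)
$l = 52441$ ($l = \left(-230 + \left(17 - 16\right)\right)^{2} = \left(-230 + 1\right)^{2} = \left(-229\right)^{2} = 52441$)
$u = -545550$
$\left(l + D\right) - u = \left(52441 + \frac{1}{1477909}\right) - -545550 = \frac{77503025870}{1477909} + 545550 = \frac{883776280820}{1477909}$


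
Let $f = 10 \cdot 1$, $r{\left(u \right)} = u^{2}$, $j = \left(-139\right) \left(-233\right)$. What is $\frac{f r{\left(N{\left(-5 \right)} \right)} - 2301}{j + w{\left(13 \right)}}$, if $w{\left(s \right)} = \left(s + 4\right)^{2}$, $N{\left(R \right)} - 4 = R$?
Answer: $- \frac{2291}{32676} \approx -0.070113$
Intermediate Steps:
$j = 32387$
$N{\left(R \right)} = 4 + R$
$f = 10$
$w{\left(s \right)} = \left(4 + s\right)^{2}$
$\frac{f r{\left(N{\left(-5 \right)} \right)} - 2301}{j + w{\left(13 \right)}} = \frac{10 \left(4 - 5\right)^{2} - 2301}{32387 + \left(4 + 13\right)^{2}} = \frac{10 \left(-1\right)^{2} - 2301}{32387 + 17^{2}} = \frac{10 \cdot 1 - 2301}{32387 + 289} = \frac{10 - 2301}{32676} = \left(-2291\right) \frac{1}{32676} = - \frac{2291}{32676}$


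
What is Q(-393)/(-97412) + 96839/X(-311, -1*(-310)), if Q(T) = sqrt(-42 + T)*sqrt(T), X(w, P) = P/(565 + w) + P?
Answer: 12298553/39525 + 3*sqrt(18995)/97412 ≈ 311.16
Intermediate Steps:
X(w, P) = P + P/(565 + w) (X(w, P) = P/(565 + w) + P = P + P/(565 + w))
Q(T) = sqrt(T)*sqrt(-42 + T)
Q(-393)/(-97412) + 96839/X(-311, -1*(-310)) = (sqrt(-393)*sqrt(-42 - 393))/(-97412) + 96839/(((-1*(-310))*(566 - 311)/(565 - 311))) = ((I*sqrt(393))*sqrt(-435))*(-1/97412) + 96839/((310*255/254)) = ((I*sqrt(393))*(I*sqrt(435)))*(-1/97412) + 96839/((310*(1/254)*255)) = -3*sqrt(18995)*(-1/97412) + 96839/(39525/127) = 3*sqrt(18995)/97412 + 96839*(127/39525) = 3*sqrt(18995)/97412 + 12298553/39525 = 12298553/39525 + 3*sqrt(18995)/97412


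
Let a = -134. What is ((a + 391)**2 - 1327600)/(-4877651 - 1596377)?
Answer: 1261551/6474028 ≈ 0.19486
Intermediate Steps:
((a + 391)**2 - 1327600)/(-4877651 - 1596377) = ((-134 + 391)**2 - 1327600)/(-4877651 - 1596377) = (257**2 - 1327600)/(-6474028) = (66049 - 1327600)*(-1/6474028) = -1261551*(-1/6474028) = 1261551/6474028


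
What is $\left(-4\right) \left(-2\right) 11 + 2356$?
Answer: $2444$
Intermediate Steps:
$\left(-4\right) \left(-2\right) 11 + 2356 = 8 \cdot 11 + 2356 = 88 + 2356 = 2444$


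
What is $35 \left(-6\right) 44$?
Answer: $-9240$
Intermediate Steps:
$35 \left(-6\right) 44 = \left(-210\right) 44 = -9240$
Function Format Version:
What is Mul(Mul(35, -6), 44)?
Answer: -9240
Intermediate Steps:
Mul(Mul(35, -6), 44) = Mul(-210, 44) = -9240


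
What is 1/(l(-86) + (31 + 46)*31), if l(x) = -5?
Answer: 1/2382 ≈ 0.00041982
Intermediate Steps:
1/(l(-86) + (31 + 46)*31) = 1/(-5 + (31 + 46)*31) = 1/(-5 + 77*31) = 1/(-5 + 2387) = 1/2382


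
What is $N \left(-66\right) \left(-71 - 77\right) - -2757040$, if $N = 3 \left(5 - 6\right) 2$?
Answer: $2698432$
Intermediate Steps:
$N = -6$ ($N = 3 \left(5 - 6\right) 2 = 3 \left(-1\right) 2 = \left(-3\right) 2 = -6$)
$N \left(-66\right) \left(-71 - 77\right) - -2757040 = \left(-6\right) \left(-66\right) \left(-71 - 77\right) - -2757040 = 396 \left(-71 - 77\right) + 2757040 = 396 \left(-148\right) + 2757040 = -58608 + 2757040 = 2698432$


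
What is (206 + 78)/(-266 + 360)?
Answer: 142/47 ≈ 3.0213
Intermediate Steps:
(206 + 78)/(-266 + 360) = 284/94 = 284*(1/94) = 142/47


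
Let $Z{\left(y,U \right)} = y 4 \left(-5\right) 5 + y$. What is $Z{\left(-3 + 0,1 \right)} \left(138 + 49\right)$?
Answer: $55539$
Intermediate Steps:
$Z{\left(y,U \right)} = - 99 y$ ($Z{\left(y,U \right)} = y \left(\left(-20\right) 5\right) + y = y \left(-100\right) + y = - 100 y + y = - 99 y$)
$Z{\left(-3 + 0,1 \right)} \left(138 + 49\right) = - 99 \left(-3 + 0\right) \left(138 + 49\right) = \left(-99\right) \left(-3\right) 187 = 297 \cdot 187 = 55539$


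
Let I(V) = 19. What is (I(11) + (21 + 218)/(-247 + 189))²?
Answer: 744769/3364 ≈ 221.39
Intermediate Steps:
(I(11) + (21 + 218)/(-247 + 189))² = (19 + (21 + 218)/(-247 + 189))² = (19 + 239/(-58))² = (19 + 239*(-1/58))² = (19 - 239/58)² = (863/58)² = 744769/3364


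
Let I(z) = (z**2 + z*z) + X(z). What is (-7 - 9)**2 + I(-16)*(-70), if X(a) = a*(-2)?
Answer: -37824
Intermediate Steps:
X(a) = -2*a
I(z) = -2*z + 2*z**2 (I(z) = (z**2 + z*z) - 2*z = (z**2 + z**2) - 2*z = 2*z**2 - 2*z = -2*z + 2*z**2)
(-7 - 9)**2 + I(-16)*(-70) = (-7 - 9)**2 + (2*(-16)*(-1 - 16))*(-70) = (-16)**2 + (2*(-16)*(-17))*(-70) = 256 + 544*(-70) = 256 - 38080 = -37824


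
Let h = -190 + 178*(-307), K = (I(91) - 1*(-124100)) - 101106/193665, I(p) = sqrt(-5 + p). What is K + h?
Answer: 4471303818/64555 + sqrt(86) ≈ 69273.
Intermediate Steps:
K = 8011241798/64555 + sqrt(86) (K = (sqrt(-5 + 91) - 1*(-124100)) - 101106/193665 = (sqrt(86) + 124100) - 101106/193665 = (124100 + sqrt(86)) - 1*33702/64555 = (124100 + sqrt(86)) - 33702/64555 = 8011241798/64555 + sqrt(86) ≈ 1.2411e+5)
h = -54836 (h = -190 - 54646 = -54836)
K + h = (8011241798/64555 + sqrt(86)) - 54836 = 4471303818/64555 + sqrt(86)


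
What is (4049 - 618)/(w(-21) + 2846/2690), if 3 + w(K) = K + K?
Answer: -4614695/59102 ≈ -78.080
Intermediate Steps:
w(K) = -3 + 2*K (w(K) = -3 + (K + K) = -3 + 2*K)
(4049 - 618)/(w(-21) + 2846/2690) = (4049 - 618)/((-3 + 2*(-21)) + 2846/2690) = 3431/((-3 - 42) + 2846*(1/2690)) = 3431/(-45 + 1423/1345) = 3431/(-59102/1345) = 3431*(-1345/59102) = -4614695/59102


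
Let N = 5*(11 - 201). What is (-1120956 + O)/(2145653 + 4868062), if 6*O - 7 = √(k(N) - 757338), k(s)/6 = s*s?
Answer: -6725729/42082290 + √57502/4675810 ≈ -0.15977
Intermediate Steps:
N = -950 (N = 5*(-190) = -950)
k(s) = 6*s² (k(s) = 6*(s*s) = 6*s²)
O = 7/6 + 3*√57502/2 (O = 7/6 + √(6*(-950)² - 757338)/6 = 7/6 + √(6*902500 - 757338)/6 = 7/6 + √(5415000 - 757338)/6 = 7/6 + √4657662/6 = 7/6 + (9*√57502)/6 = 7/6 + 3*√57502/2 ≈ 360.86)
(-1120956 + O)/(2145653 + 4868062) = (-1120956 + (7/6 + 3*√57502/2))/(2145653 + 4868062) = (-6725729/6 + 3*√57502/2)/7013715 = (-6725729/6 + 3*√57502/2)*(1/7013715) = -6725729/42082290 + √57502/4675810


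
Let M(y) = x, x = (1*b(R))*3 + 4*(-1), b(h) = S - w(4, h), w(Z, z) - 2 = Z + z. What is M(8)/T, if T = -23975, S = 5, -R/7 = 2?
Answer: -1/685 ≈ -0.0014599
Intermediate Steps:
R = -14 (R = -7*2 = -14)
w(Z, z) = 2 + Z + z (w(Z, z) = 2 + (Z + z) = 2 + Z + z)
b(h) = -1 - h (b(h) = 5 - (2 + 4 + h) = 5 - (6 + h) = 5 + (-6 - h) = -1 - h)
x = 35 (x = (1*(-1 - 1*(-14)))*3 + 4*(-1) = (1*(-1 + 14))*3 - 4 = (1*13)*3 - 4 = 13*3 - 4 = 39 - 4 = 35)
M(y) = 35
M(8)/T = 35/(-23975) = 35*(-1/23975) = -1/685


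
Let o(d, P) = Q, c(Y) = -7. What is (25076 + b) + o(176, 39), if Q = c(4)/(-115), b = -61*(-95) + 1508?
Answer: 3723592/115 ≈ 32379.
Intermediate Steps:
b = 7303 (b = 5795 + 1508 = 7303)
Q = 7/115 (Q = -7/(-115) = -7*(-1/115) = 7/115 ≈ 0.060870)
o(d, P) = 7/115
(25076 + b) + o(176, 39) = (25076 + 7303) + 7/115 = 32379 + 7/115 = 3723592/115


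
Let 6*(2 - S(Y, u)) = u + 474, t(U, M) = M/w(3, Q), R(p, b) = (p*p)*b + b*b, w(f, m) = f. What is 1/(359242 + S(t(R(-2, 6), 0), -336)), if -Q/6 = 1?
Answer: 1/359221 ≈ 2.7838e-6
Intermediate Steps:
Q = -6 (Q = -6*1 = -6)
R(p, b) = b² + b*p² (R(p, b) = p²*b + b² = b*p² + b² = b² + b*p²)
t(U, M) = M/3
S(Y, u) = -77 - u/6 (S(Y, u) = 2 - (u + 474)/6 = 2 - (474 + u)/6 = 2 + (-79 - u/6) = -77 - u/6)
1/(359242 + S(t(R(-2, 6), 0), -336)) = 1/(359242 + (-77 - ⅙*(-336))) = 1/(359242 + (-77 + 56)) = 1/(359242 - 21) = 1/359221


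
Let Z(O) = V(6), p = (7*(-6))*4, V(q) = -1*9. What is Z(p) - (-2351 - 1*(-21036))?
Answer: -18694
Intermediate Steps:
V(q) = -9
p = -168 (p = -42*4 = -168)
Z(O) = -9
Z(p) - (-2351 - 1*(-21036)) = -9 - (-2351 - 1*(-21036)) = -9 - (-2351 + 21036) = -9 - 1*18685 = -9 - 18685 = -18694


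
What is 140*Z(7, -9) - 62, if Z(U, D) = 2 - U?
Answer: -762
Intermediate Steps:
140*Z(7, -9) - 62 = 140*(2 - 1*7) - 62 = 140*(2 - 7) - 62 = 140*(-5) - 62 = -700 - 62 = -762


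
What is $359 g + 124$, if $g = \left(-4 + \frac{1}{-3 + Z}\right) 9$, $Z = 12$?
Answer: $-12441$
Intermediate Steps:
$g = -35$ ($g = \left(-4 + \frac{1}{-3 + 12}\right) 9 = \left(-4 + \frac{1}{9}\right) 9 = \left(- \frac{35}{9}\right) 9 = -35$)
$359 g + 124 = 359 \left(-35\right) + 124 = -12565 + 124 = -12441$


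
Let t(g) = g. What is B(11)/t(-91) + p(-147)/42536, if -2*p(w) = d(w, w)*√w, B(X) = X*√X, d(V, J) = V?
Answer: -11*√11/91 + 1029*I*√3/85072 ≈ -0.40091 + 0.02095*I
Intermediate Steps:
B(X) = X^(3/2)
p(w) = -w^(3/2)/2 (p(w) = -w*√w/2 = -w^(3/2)/2)
B(11)/t(-91) + p(-147)/42536 = 11^(3/2)/(-91) - (-1029)*I*√3/2/42536 = (11*√11)*(-1/91) - (-1029)*I*√3/2*(1/42536) = -11*√11/91 + (1029*I*√3/2)*(1/42536) = -11*√11/91 + 1029*I*√3/85072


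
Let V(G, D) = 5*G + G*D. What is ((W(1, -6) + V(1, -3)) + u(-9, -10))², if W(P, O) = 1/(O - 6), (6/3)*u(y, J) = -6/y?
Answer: 81/16 ≈ 5.0625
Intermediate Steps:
u(y, J) = -3/y (u(y, J) = (-6/y)/2 = -3/y)
V(G, D) = 5*G + D*G
W(P, O) = 1/(-6 + O)
((W(1, -6) + V(1, -3)) + u(-9, -10))² = ((1/(-6 - 6) + 1*(5 - 3)) - 3/(-9))² = ((1/(-12) + 1*2) - 3*(-⅑))² = ((-1/12 + 2) + ⅓)² = (23/12 + ⅓)² = (9/4)² = 81/16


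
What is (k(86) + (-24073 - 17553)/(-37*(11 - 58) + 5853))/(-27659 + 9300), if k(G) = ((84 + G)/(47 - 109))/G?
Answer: 2146543/7145983724 ≈ 0.00030038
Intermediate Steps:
k(G) = (-42/31 - G/62)/G (k(G) = ((84 + G)/(-62))/G = ((84 + G)*(-1/62))/G = (-42/31 - G/62)/G)
(k(86) + (-24073 - 17553)/(-37*(11 - 58) + 5853))/(-27659 + 9300) = ((1/62)*(-84 - 1*86)/86 + (-24073 - 17553)/(-37*(11 - 58) + 5853))/(-27659 + 9300) = ((1/62)*(1/86)*(-84 - 86) - 41626/(-37*(-47) + 5853))/(-18359) = ((1/62)*(1/86)*(-170) - 41626/(1739 + 5853))*(-1/18359) = (-85/2666 - 41626/7592)*(-1/18359) = (-85/2666 - 41626*1/7592)*(-1/18359) = (-85/2666 - 1601/292)*(-1/18359) = -2146543/389236*(-1/18359) = 2146543/7145983724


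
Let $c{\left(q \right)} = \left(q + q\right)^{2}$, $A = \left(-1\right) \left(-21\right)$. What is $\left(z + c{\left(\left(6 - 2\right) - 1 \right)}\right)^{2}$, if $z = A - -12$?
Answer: $4761$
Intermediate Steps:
$A = 21$
$z = 33$ ($z = 21 - -12 = 21 + 12 = 33$)
$c{\left(q \right)} = 4 q^{2}$ ($c{\left(q \right)} = \left(2 q\right)^{2} = 4 q^{2}$)
$\left(z + c{\left(\left(6 - 2\right) - 1 \right)}\right)^{2} = \left(33 + 4 \left(\left(6 - 2\right) - 1\right)^{2}\right)^{2} = \left(33 + 4 \left(4 - 1\right)^{2}\right)^{2} = \left(33 + 4 \cdot 3^{2}\right)^{2} = \left(33 + 4 \cdot 9\right)^{2} = \left(33 + 36\right)^{2} = 69^{2} = 4761$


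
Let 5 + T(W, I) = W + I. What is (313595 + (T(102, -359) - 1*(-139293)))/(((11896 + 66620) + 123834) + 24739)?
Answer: 452626/227089 ≈ 1.9932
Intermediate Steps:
T(W, I) = -5 + I + W (T(W, I) = -5 + (W + I) = -5 + (I + W) = -5 + I + W)
(313595 + (T(102, -359) - 1*(-139293)))/(((11896 + 66620) + 123834) + 24739) = (313595 + ((-5 - 359 + 102) - 1*(-139293)))/(((11896 + 66620) + 123834) + 24739) = (313595 + (-262 + 139293))/((78516 + 123834) + 24739) = (313595 + 139031)/(202350 + 24739) = 452626/227089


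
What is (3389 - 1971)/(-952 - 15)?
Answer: -1418/967 ≈ -1.4664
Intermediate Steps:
(3389 - 1971)/(-952 - 15) = 1418/(-967) = 1418*(-1/967) = -1418/967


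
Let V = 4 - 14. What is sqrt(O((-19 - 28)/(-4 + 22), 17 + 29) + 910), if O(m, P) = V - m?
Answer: sqrt(32494)/6 ≈ 30.043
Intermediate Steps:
V = -10
O(m, P) = -10 - m
sqrt(O((-19 - 28)/(-4 + 22), 17 + 29) + 910) = sqrt((-10 - (-19 - 28)/(-4 + 22)) + 910) = sqrt((-10 - (-47)/18) + 910) = sqrt((-10 - 1*(-47/18)) + 910) = sqrt((-10 + 47/18) + 910) = sqrt(-133/18 + 910) = sqrt(16247/18) = sqrt(32494)/6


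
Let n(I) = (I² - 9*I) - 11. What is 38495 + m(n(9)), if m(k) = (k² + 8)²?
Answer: 55136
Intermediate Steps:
n(I) = -11 + I² - 9*I
m(k) = (8 + k²)²
38495 + m(n(9)) = 38495 + (8 + (-11 + 9² - 9*9)²)² = 38495 + (8 + (-11 + 81 - 81)²)² = 38495 + (8 + (-11)²)² = 38495 + (8 + 121)² = 38495 + 129² = 38495 + 16641 = 55136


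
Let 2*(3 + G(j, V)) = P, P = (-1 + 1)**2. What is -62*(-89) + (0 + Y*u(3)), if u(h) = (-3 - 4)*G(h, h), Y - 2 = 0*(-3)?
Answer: 5560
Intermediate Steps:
P = 0 (P = 0**2 = 0)
G(j, V) = -3 (G(j, V) = -3 + (1/2)*0 = -3 + 0 = -3)
Y = 2 (Y = 2 + 0*(-3) = 2 + 0 = 2)
u(h) = 21 (u(h) = (-3 - 4)*(-3) = -7*(-3) = 21)
-62*(-89) + (0 + Y*u(3)) = -62*(-89) + (0 + 2*21) = 5518 + (0 + 42) = 5518 + 42 = 5560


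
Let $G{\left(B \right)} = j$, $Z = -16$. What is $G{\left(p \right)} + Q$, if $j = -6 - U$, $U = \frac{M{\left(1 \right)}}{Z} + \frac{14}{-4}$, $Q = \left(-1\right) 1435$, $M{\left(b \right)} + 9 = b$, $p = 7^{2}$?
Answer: $-1438$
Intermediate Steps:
$p = 49$
$M{\left(b \right)} = -9 + b$
$Q = -1435$
$U = -3$ ($U = \frac{-9 + 1}{-16} + \frac{14}{-4} = \left(-8\right) \left(- \frac{1}{16}\right) + 14 \left(- \frac{1}{4}\right) = \frac{1}{2} - \frac{7}{2} = -3$)
$j = -3$ ($j = -6 - -3 = -6 + 3 = -3$)
$G{\left(B \right)} = -3$
$G{\left(p \right)} + Q = -3 - 1435 = -1438$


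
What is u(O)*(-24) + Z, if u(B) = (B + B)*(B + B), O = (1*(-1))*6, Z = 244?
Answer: -3212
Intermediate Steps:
O = -6 (O = -1*6 = -6)
u(B) = 4*B² (u(B) = (2*B)*(2*B) = 4*B²)
u(O)*(-24) + Z = (4*(-6)²)*(-24) + 244 = (4*36)*(-24) + 244 = 144*(-24) + 244 = -3456 + 244 = -3212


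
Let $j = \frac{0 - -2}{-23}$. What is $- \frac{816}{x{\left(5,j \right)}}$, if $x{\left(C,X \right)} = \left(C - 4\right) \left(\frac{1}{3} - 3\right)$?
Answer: $306$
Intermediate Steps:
$j = - \frac{2}{23}$ ($j = \left(0 + 2\right) \left(- \frac{1}{23}\right) = 2 \left(- \frac{1}{23}\right) = - \frac{2}{23} \approx -0.086957$)
$x{\left(C,X \right)} = \frac{32}{3} - \frac{8 C}{3}$ ($x{\left(C,X \right)} = \left(-4 + C\right) \left(\frac{1}{3} - 3\right) = \left(-4 + C\right) \left(- \frac{8}{3}\right) = \frac{32}{3} - \frac{8 C}{3}$)
$- \frac{816}{x{\left(5,j \right)}} = - \frac{816}{\frac{32}{3} - \frac{40}{3}} = - \frac{816}{- \frac{8}{3}} = \left(-816\right) \left(- \frac{3}{8}\right) = 306$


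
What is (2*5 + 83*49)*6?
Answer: 24462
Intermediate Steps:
(2*5 + 83*49)*6 = (10 + 4067)*6 = 4077*6 = 24462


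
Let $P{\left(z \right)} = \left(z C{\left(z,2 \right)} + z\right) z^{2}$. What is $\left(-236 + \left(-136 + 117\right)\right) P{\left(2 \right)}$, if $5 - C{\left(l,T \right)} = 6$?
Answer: $0$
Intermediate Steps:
$C{\left(l,T \right)} = -1$ ($C{\left(l,T \right)} = 5 - 6 = -1$)
$P{\left(z \right)} = 0$ ($P{\left(z \right)} = \left(z \left(-1\right) + z\right) z^{2} = \left(- z + z\right) z^{2} = 0 z^{2} = 0$)
$\left(-236 + \left(-136 + 117\right)\right) P{\left(2 \right)} = \left(-236 + \left(-136 + 117\right)\right) 0 = \left(-236 - 19\right) 0 = \left(-255\right) 0 = 0$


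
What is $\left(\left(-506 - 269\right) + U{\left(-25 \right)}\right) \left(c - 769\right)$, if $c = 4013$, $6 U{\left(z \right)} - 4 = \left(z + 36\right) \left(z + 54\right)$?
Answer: $- \frac{7018394}{3} \approx -2.3395 \cdot 10^{6}$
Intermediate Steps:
$U{\left(z \right)} = \frac{2}{3} + \frac{\left(36 + z\right) \left(54 + z\right)}{6}$ ($U{\left(z \right)} = \frac{2}{3} + \frac{\left(z + 36\right) \left(z + 54\right)}{6} = \frac{2}{3} + \frac{\left(36 + z\right) \left(54 + z\right)}{6}$)
$\left(\left(-506 - 269\right) + U{\left(-25 \right)}\right) \left(c - 769\right) = \left(\left(-506 - 269\right) + \left(\frac{974}{3} + 15 \left(-25\right) + \frac{\left(-25\right)^{2}}{6}\right)\right) \left(4013 - 769\right) = \left(\left(-506 - 269\right) + \left(\frac{974}{3} - 375 + \frac{1}{6} \cdot 625\right)\right) 3244 = \left(-775 + \left(\frac{974}{3} - 375 + \frac{625}{6}\right)\right) 3244 = \left(-775 + \frac{323}{6}\right) 3244 = \left(- \frac{4327}{6}\right) 3244 = - \frac{7018394}{3}$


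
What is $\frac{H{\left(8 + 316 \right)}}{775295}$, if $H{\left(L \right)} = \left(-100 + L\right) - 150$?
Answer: $\frac{74}{775295} \approx 9.5448 \cdot 10^{-5}$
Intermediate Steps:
$H{\left(L \right)} = -250 + L$
$\frac{H{\left(8 + 316 \right)}}{775295} = \frac{-250 + \left(8 + 316\right)}{775295} = \left(-250 + 324\right) \frac{1}{775295} = 74 \cdot \frac{1}{775295} = \frac{74}{775295}$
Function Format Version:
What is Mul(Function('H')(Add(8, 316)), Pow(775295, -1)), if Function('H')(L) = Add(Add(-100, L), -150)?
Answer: Rational(74, 775295) ≈ 9.5448e-5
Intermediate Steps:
Function('H')(L) = Add(-250, L)
Mul(Function('H')(Add(8, 316)), Pow(775295, -1)) = Mul(Add(-250, Add(8, 316)), Pow(775295, -1)) = Mul(Add(-250, 324), Rational(1, 775295)) = Mul(74, Rational(1, 775295)) = Rational(74, 775295)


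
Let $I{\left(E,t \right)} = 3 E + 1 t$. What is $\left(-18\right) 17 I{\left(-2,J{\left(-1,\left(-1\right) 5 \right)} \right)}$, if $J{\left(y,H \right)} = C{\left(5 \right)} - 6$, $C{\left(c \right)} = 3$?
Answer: $2754$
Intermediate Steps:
$J{\left(y,H \right)} = -3$ ($J{\left(y,H \right)} = 3 - 6 = -3$)
$I{\left(E,t \right)} = t + 3 E$ ($I{\left(E,t \right)} = 3 E + t = t + 3 E$)
$\left(-18\right) 17 I{\left(-2,J{\left(-1,\left(-1\right) 5 \right)} \right)} = \left(-18\right) 17 \left(-3 + 3 \left(-2\right)\right) = - 306 \left(-3 - 6\right) = \left(-306\right) \left(-9\right) = 2754$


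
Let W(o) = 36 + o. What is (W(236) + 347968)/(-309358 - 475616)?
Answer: -58040/130829 ≈ -0.44363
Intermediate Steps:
(W(236) + 347968)/(-309358 - 475616) = ((36 + 236) + 347968)/(-309358 - 475616) = (272 + 347968)/(-784974) = 348240*(-1/784974) = -58040/130829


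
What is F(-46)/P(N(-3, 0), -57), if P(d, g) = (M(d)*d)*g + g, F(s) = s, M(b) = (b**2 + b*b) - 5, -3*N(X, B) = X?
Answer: -23/57 ≈ -0.40351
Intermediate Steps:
N(X, B) = -X/3
M(b) = -5 + 2*b**2 (M(b) = (b**2 + b**2) - 5 = 2*b**2 - 5 = -5 + 2*b**2)
P(d, g) = g + d*g*(-5 + 2*d**2) (P(d, g) = ((-5 + 2*d**2)*d)*g + g = (d*(-5 + 2*d**2))*g + g = d*g*(-5 + 2*d**2) + g = g + d*g*(-5 + 2*d**2))
F(-46)/P(N(-3, 0), -57) = -46*(-1/(57*(1 + (-1/3*(-3))*(-5 + 2*(-1/3*(-3))**2)))) = -46*(-1/(57*(1 + 1*(-5 + 2*1**2)))) = -46*(-1/(57*(1 + 1*(-5 + 2*1)))) = -46*(-1/(57*(1 + 1*(-5 + 2)))) = -46*(-1/(57*(1 + 1*(-3)))) = -46*(-1/(57*(1 - 3))) = -46/((-57*(-2))) = -46/114 = -46*1/114 = -23/57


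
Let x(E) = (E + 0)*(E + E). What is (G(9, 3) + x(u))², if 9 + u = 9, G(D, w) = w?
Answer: 9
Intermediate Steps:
u = 0 (u = -9 + 9 = 0)
x(E) = 2*E² (x(E) = E*(2*E) = 2*E²)
(G(9, 3) + x(u))² = (3 + 2*0²)² = (3 + 2*0)² = (3 + 0)² = 3² = 9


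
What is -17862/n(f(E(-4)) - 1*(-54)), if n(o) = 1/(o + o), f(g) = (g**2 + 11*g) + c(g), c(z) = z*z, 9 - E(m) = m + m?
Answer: -29257956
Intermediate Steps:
E(m) = 9 - 2*m (E(m) = 9 - (m + m) = 9 - 2*m)
c(z) = z**2
f(g) = 2*g**2 + 11*g (f(g) = (g**2 + 11*g) + g**2 = 2*g**2 + 11*g)
n(o) = 1/(2*o)
-17862/n(f(E(-4)) - 1*(-54)) = -(1929096 + 35724*(9 - 2*(-4))*(11 + 2*(9 - 2*(-4)))) = -(1929096 + 35724*(9 + 8)*(11 + 2*(9 + 8))) = -(1929096 + 607308*(11 + 2*17)) = -(1929096 + 607308*(11 + 34)) = -17862/(1/(2*(17*45 + 54))) = -17862/(1/(2*(765 + 54))) = -17862/((1/2)/819) = -17862/((1/2)*(1/819)) = -17862/1/1638 = -17862*1638 = -29257956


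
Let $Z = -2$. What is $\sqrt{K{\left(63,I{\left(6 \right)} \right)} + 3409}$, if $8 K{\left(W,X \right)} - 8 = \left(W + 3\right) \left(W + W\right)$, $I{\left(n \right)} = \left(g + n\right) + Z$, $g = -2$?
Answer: $\frac{\sqrt{17798}}{2} \approx 66.705$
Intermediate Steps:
$I{\left(n \right)} = -4 + n$ ($I{\left(n \right)} = \left(-2 + n\right) - 2 = -4 + n$)
$K{\left(W,X \right)} = 1 + \frac{W \left(3 + W\right)}{4}$ ($K{\left(W,X \right)} = 1 + \frac{\left(W + 3\right) \left(W + W\right)}{8} = 1 + \frac{\left(3 + W\right) 2 W}{8} = 1 + \frac{2 W \left(3 + W\right)}{8} = 1 + \frac{W \left(3 + W\right)}{4}$)
$\sqrt{K{\left(63,I{\left(6 \right)} \right)} + 3409} = \sqrt{\left(1 + \frac{63^{2}}{4} + \frac{3}{4} \cdot 63\right) + 3409} = \sqrt{\left(1 + \frac{1}{4} \cdot 3969 + \frac{189}{4}\right) + 3409} = \sqrt{\left(1 + \frac{3969}{4} + \frac{189}{4}\right) + 3409} = \sqrt{\frac{2081}{2} + 3409} = \sqrt{\frac{8899}{2}} = \frac{\sqrt{17798}}{2}$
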